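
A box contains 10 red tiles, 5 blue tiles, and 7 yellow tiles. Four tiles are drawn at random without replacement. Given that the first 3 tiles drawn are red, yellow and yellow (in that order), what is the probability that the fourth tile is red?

After removing 1 red, 2 yellow, the box has 9 red out of 19 remaining.
P(fourth is red | given) = 9/19 ≈ 0.4737.

9/19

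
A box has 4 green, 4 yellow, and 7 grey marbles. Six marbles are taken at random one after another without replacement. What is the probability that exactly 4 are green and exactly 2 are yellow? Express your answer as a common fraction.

Unordered draws without replacement: count favorable combinations over C(15,6).
Favorable = C(4,4) · C(4,2) · C(7,0) = 6; total = C(15,6) = 5005.
P = 6/5005 = 6/5005 ≈ 0.0012.

6/5005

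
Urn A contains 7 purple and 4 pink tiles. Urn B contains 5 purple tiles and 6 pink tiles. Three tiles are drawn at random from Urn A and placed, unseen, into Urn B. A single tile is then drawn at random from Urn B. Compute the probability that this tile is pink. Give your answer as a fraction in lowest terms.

Condition on how many of the transferred tiles are pink (from Urn A: 4 pink of 11; then Urn B has 14 total).
  0 pink: C(4,0)C(7,3)/C(11,3) = 7/33; then P = 6/14
  1 pink: C(4,1)C(7,2)/C(11,3) = 28/55; then P = 7/14
  2 pink: C(4,2)C(7,1)/C(11,3) = 14/55; then P = 8/14
  3 pink: C(4,3)C(7,0)/C(11,3) = 4/165; then P = 9/14
P(pink from Urn B) = 39/77 ≈ 0.5065.

39/77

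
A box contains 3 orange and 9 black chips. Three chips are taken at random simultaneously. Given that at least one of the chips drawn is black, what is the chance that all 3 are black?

28/73

P(all 3 black) = C(9,3)/C(12,3) = 21/55; P(at least one black) = 1 − C(3,3)/C(12,3) = 219/220.
Since 'all 3 black' ⊆ 'at least one black', P(all 3 | at least one) = 21/55 / 219/220 = 28/73 ≈ 0.3836.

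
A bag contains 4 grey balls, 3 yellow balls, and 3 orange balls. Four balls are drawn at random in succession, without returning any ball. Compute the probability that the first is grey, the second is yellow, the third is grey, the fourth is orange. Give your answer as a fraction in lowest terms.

Multiply the conditional probability of each draw in order, without replacement, so each draw removes one from its color and from the total.
P = (4/10) · (3/9) · (3/8) · (3/7) = 3/140 ≈ 0.0214.

3/140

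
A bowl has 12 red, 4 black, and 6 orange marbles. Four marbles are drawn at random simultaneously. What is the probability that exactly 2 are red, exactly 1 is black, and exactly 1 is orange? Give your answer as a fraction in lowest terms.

Unordered draws without replacement: count favorable combinations over C(22,4).
Favorable = C(12,2) · C(4,1) · C(6,1) = 1584; total = C(22,4) = 7315.
P = 1584/7315 = 144/665 ≈ 0.2165.

144/665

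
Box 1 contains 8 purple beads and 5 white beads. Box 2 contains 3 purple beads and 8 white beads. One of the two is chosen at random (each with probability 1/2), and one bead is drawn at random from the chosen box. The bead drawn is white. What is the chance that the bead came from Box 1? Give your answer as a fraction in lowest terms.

55/159

P(white | Box 1) = 5/13; P(white | Box 2) = 8/11.
P(white) = 1/2·5/13 + 1/2·8/11 = 159/286.
By Bayes' rule, P(Box 1 | white) = 5/26 / 159/286 = 55/159 ≈ 0.3459.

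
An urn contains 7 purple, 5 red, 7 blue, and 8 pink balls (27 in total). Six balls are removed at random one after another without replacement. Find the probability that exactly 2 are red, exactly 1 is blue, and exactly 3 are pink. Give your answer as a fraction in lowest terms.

392/29601

Unordered draws without replacement: count favorable combinations over C(27,6).
Favorable = C(7,0) · C(5,2) · C(7,1) · C(8,3) = 3920; total = C(27,6) = 296010.
P = 3920/296010 = 392/29601 ≈ 0.0132.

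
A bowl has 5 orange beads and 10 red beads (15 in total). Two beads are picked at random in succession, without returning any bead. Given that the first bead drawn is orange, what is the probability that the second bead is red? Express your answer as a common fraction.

5/7

After removing 1 orange, the bowl has 10 red out of 14 remaining.
P(second is red | given) = 10/14 = 5/7 ≈ 0.7143.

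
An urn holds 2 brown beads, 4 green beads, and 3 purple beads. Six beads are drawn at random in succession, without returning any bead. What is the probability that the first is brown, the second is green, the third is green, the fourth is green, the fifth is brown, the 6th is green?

1/1260

Multiply the conditional probability of each draw in order, without replacement, so each draw removes one from its color and from the total.
P = (2/9) · (4/8) · (3/7) · (2/6) · (1/5) · (1/4) = 1/1260 ≈ 0.0008.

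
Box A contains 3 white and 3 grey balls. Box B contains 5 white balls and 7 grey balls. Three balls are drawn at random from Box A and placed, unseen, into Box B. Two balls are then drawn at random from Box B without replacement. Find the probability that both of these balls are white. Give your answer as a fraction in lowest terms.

Condition on how many of the transferred balls are white (from Box A: 3 white of 6; then Box B has 15 total).
  0 white: C(3,0)C(3,3)/C(6,3) = 1/20; then P = C(5,2)/C(15,2) = 2/21
  1 white: C(3,1)C(3,2)/C(6,3) = 9/20; then P = C(6,2)/C(15,2) = 1/7
  2 white: C(3,2)C(3,1)/C(6,3) = 9/20; then P = C(7,2)/C(15,2) = 1/5
  3 white: C(3,3)C(3,0)/C(6,3) = 1/20; then P = C(8,2)/C(15,2) = 4/15
P(both white) = 181/1050 ≈ 0.1724.

181/1050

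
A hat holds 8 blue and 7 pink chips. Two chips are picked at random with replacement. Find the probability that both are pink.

Multiply the conditional probability of each draw in order, with replacement (the composition resets each draw).
P = (7/15) · (7/15) = 49/225 ≈ 0.2178.

49/225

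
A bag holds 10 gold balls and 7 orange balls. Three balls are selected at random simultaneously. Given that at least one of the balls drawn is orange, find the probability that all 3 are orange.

1/16

P(all 3 orange) = C(7,3)/C(17,3) = 7/136; P(at least one orange) = 1 − C(10,3)/C(17,3) = 14/17.
Since 'all 3 orange' ⊆ 'at least one orange', P(all 3 | at least one) = 7/136 / 14/17 = 1/16 ≈ 0.0625.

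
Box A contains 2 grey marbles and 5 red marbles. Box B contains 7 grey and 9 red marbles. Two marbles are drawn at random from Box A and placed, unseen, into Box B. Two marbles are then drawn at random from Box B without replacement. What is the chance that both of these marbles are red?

148/459

Condition on how many of the transferred marbles are red (from Box A: 5 red of 7; then Box B has 18 total).
  0 red: C(5,0)C(2,2)/C(7,2) = 1/21; then P = C(9,2)/C(18,2) = 4/17
  1 red: C(5,1)C(2,1)/C(7,2) = 10/21; then P = C(10,2)/C(18,2) = 5/17
  2 red: C(5,2)C(2,0)/C(7,2) = 10/21; then P = C(11,2)/C(18,2) = 55/153
P(both red) = 148/459 ≈ 0.3224.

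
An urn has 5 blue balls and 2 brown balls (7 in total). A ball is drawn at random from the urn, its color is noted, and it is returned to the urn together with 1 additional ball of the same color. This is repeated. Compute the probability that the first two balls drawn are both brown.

After a brown draw the urn holds 3 brown out of 8.
P = (2/7)·(3/8) = 3/28 ≈ 0.1071.

3/28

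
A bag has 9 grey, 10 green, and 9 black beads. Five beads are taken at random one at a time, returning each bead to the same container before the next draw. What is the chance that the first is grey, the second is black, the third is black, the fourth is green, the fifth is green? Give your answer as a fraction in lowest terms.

Multiply the conditional probability of each draw in order, with replacement (the composition resets each draw).
P = (9/28) · (9/28) · (9/28) · (10/28) · (10/28) = 18225/4302592 ≈ 0.0042.

18225/4302592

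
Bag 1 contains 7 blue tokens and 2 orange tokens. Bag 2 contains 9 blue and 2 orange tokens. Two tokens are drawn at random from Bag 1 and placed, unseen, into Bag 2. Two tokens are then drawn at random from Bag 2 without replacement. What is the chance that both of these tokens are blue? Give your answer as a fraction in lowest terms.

607/936

Condition on how many of the transferred tokens are blue (from Bag 1: 7 blue of 9; then Bag 2 has 13 total).
  0 blue: C(7,0)C(2,2)/C(9,2) = 1/36; then P = C(9,2)/C(13,2) = 6/13
  1 blue: C(7,1)C(2,1)/C(9,2) = 7/18; then P = C(10,2)/C(13,2) = 15/26
  2 blue: C(7,2)C(2,0)/C(9,2) = 7/12; then P = C(11,2)/C(13,2) = 55/78
P(both blue) = 607/936 ≈ 0.6485.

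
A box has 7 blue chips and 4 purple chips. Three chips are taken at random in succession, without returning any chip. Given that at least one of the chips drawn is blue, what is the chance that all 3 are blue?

P(all 3 blue) = C(7,3)/C(11,3) = 7/33; P(at least one blue) = 1 − C(4,3)/C(11,3) = 161/165.
Since 'all 3 blue' ⊆ 'at least one blue', P(all 3 | at least one) = 7/33 / 161/165 = 5/23 ≈ 0.2174.

5/23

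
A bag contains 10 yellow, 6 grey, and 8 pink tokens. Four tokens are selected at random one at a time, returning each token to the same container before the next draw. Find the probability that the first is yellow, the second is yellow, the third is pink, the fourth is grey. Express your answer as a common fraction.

Multiply the conditional probability of each draw in order, with replacement (the composition resets each draw).
P = (10/24) · (10/24) · (8/24) · (6/24) = 25/1728 ≈ 0.0145.

25/1728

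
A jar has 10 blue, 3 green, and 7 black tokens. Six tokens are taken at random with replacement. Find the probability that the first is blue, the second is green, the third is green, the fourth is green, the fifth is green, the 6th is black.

Multiply the conditional probability of each draw in order, with replacement (the composition resets each draw).
P = (10/20) · (3/20) · (3/20) · (3/20) · (3/20) · (7/20) = 567/6400000 ≈ 0.0001.

567/6400000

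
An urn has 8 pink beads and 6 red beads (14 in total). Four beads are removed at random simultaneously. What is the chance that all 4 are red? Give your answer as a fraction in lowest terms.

15/1001

Unordered draws without replacement: count favorable combinations over C(14,4).
Favorable = C(8,0) · C(6,4) = 15; total = C(14,4) = 1001.
P = 15/1001 = 15/1001 ≈ 0.0150.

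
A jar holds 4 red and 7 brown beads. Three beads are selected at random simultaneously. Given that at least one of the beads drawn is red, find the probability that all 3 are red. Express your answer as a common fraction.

P(all 3 red) = C(4,3)/C(11,3) = 4/165; P(at least one red) = 1 − C(7,3)/C(11,3) = 26/33.
Since 'all 3 red' ⊆ 'at least one red', P(all 3 | at least one) = 4/165 / 26/33 = 2/65 ≈ 0.0308.

2/65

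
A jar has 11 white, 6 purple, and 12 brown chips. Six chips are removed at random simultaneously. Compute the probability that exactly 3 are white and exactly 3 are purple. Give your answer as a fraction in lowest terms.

55/7917

Unordered draws without replacement: count favorable combinations over C(29,6).
Favorable = C(11,3) · C(6,3) · C(12,0) = 3300; total = C(29,6) = 475020.
P = 3300/475020 = 55/7917 ≈ 0.0069.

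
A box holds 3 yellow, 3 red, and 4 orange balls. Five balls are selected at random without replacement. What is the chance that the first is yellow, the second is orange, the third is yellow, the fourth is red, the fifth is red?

Multiply the conditional probability of each draw in order, without replacement, so each draw removes one from its color and from the total.
P = (3/10) · (4/9) · (2/8) · (3/7) · (2/6) = 1/210 ≈ 0.0048.

1/210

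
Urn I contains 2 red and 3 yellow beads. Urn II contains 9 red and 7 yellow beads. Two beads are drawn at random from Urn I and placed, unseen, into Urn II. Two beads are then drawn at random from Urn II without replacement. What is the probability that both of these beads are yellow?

Condition on how many of the transferred beads are yellow (from Urn I: 3 yellow of 5; then Urn II has 18 total).
  0 yellow: C(3,0)C(2,2)/C(5,2) = 1/10; then P = C(7,2)/C(18,2) = 7/51
  1 yellow: C(3,1)C(2,1)/C(5,2) = 3/5; then P = C(8,2)/C(18,2) = 28/153
  2 yellow: C(3,2)C(2,0)/C(5,2) = 3/10; then P = C(9,2)/C(18,2) = 4/17
P(both yellow) = 33/170 ≈ 0.1941.

33/170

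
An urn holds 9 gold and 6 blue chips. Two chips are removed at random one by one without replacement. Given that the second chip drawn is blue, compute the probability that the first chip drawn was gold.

P(first=gold and the second chip drawn is blue) = (9/15)·(6/14) = 9/35.
P(the second chip drawn is blue) = Σ over first color = 9/35 + 1/7 = 2/5.
By Bayes, P(first=gold | the second chip drawn is blue) = 9/35 / 2/5 = 9/14 ≈ 0.6429.

9/14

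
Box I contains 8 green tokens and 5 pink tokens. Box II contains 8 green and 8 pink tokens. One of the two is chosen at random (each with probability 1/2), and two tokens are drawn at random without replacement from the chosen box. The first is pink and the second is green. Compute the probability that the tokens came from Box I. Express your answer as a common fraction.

P(E | Box I) = 10/39; P(E | Box II) = 4/15.
P(E) = 1/2·10/39 + 1/2·4/15 = 17/65.
By Bayes' rule, P(Box I | E) = 5/39 / 17/65 = 25/51 ≈ 0.4902.

25/51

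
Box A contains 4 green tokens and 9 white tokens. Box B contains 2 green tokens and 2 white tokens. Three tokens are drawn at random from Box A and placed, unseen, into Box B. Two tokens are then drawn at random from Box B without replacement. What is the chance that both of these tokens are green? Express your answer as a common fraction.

40/273

Condition on how many of the transferred tokens are green (from Box A: 4 green of 13; then Box B has 7 total).
  0 green: C(4,0)C(9,3)/C(13,3) = 42/143; then P = C(2,2)/C(7,2) = 1/21
  1 green: C(4,1)C(9,2)/C(13,3) = 72/143; then P = C(3,2)/C(7,2) = 1/7
  2 green: C(4,2)C(9,1)/C(13,3) = 27/143; then P = C(4,2)/C(7,2) = 2/7
  3 green: C(4,3)C(9,0)/C(13,3) = 2/143; then P = C(5,2)/C(7,2) = 10/21
P(both green) = 40/273 ≈ 0.1465.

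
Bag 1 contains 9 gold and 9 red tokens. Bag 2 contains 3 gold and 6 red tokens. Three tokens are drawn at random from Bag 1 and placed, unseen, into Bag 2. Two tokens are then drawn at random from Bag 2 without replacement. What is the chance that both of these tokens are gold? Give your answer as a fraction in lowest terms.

93/748

Condition on how many of the transferred tokens are gold (from Bag 1: 9 gold of 18; then Bag 2 has 12 total).
  0 gold: C(9,0)C(9,3)/C(18,3) = 7/68; then P = C(3,2)/C(12,2) = 1/22
  1 gold: C(9,1)C(9,2)/C(18,3) = 27/68; then P = C(4,2)/C(12,2) = 1/11
  2 gold: C(9,2)C(9,1)/C(18,3) = 27/68; then P = C(5,2)/C(12,2) = 5/33
  3 gold: C(9,3)C(9,0)/C(18,3) = 7/68; then P = C(6,2)/C(12,2) = 5/22
P(both gold) = 93/748 ≈ 0.1243.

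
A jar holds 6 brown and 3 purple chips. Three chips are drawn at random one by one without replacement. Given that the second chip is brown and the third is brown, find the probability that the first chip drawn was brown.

4/7

P(first=brown and the second chip is brown and the third is brown) = (6/9)·(5/8)·(4/7) = 5/21.
P(E) = Σ over first color = 5/21 + 5/28 = 5/12.
By Bayes, P(first=brown | E) = 5/21 / 5/12 = 4/7 ≈ 0.5714.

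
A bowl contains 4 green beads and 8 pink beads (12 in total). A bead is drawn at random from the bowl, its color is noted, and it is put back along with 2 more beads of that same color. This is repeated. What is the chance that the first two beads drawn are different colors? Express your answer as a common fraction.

8/21

Either pink then green, or green then pink; after the first draw the total is 14.
P = (8/12)·(4/14) + (4/12)·(8/14) = 8/21 ≈ 0.3810.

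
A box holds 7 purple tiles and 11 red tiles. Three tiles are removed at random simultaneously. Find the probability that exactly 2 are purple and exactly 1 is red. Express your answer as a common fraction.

77/272

Unordered draws without replacement: count favorable combinations over C(18,3).
Favorable = C(7,2) · C(11,1) = 231; total = C(18,3) = 816.
P = 231/816 = 77/272 ≈ 0.2831.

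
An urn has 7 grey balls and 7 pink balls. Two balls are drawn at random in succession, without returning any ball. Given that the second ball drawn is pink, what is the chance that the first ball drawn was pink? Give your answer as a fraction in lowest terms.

6/13

P(first=pink and the second ball drawn is pink) = (7/14)·(6/13) = 3/13.
P(the second ball drawn is pink) = Σ over first color = 7/26 + 3/13 = 1/2.
By Bayes, P(first=pink | the second ball drawn is pink) = 3/13 / 1/2 = 6/13 ≈ 0.4615.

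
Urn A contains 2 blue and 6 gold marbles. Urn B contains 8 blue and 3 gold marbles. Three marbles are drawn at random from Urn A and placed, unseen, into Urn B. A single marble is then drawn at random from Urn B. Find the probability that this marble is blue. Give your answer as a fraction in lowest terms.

Condition on how many of the transferred marbles are blue (from Urn A: 2 blue of 8; then Urn B has 14 total).
  0 blue: C(2,0)C(6,3)/C(8,3) = 5/14; then P = 8/14
  1 blue: C(2,1)C(6,2)/C(8,3) = 15/28; then P = 9/14
  2 blue: C(2,2)C(6,1)/C(8,3) = 3/28; then P = 10/14
P(blue from Urn B) = 5/8 ≈ 0.6250.

5/8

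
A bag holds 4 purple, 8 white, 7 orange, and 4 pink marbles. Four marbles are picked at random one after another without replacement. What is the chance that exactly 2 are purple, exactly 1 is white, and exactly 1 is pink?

Unordered draws without replacement: count favorable combinations over C(23,4).
Favorable = C(4,2) · C(8,1) · C(7,0) · C(4,1) = 192; total = C(23,4) = 8855.
P = 192/8855 = 192/8855 ≈ 0.0217.

192/8855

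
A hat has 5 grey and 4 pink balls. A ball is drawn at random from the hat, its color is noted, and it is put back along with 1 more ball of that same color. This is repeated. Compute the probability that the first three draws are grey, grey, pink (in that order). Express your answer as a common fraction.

Track the composition after each reinforcement of +1.
P = (5/9) · (6/10) · (4/11) = 4/33 ≈ 0.1212.

4/33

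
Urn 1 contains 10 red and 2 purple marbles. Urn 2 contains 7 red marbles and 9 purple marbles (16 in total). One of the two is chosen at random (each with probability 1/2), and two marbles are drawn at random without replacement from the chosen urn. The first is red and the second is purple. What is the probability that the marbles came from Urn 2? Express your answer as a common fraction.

693/1093

P(E | Urn 1) = 5/33; P(E | Urn 2) = 21/80.
P(E) = 1/2·5/33 + 1/2·21/80 = 1093/5280.
By Bayes' rule, P(Urn 2 | E) = 21/160 / 1093/5280 = 693/1093 ≈ 0.6340.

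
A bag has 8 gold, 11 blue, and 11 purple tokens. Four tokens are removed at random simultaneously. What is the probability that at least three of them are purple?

Sum the hypergeometric tail for j = 3,…,4 purple tokens.
Favorable = C(11,3)·C(19,1) + C(11,4)·C(19,0) = 3465; total = C(30,4) = 27405.
P = 3465/27405 = 11/87 ≈ 0.1264.

11/87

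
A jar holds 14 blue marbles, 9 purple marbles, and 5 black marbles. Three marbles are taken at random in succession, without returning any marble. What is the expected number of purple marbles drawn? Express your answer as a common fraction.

27/28

By linearity of expectation, E[X] = Σ P(draw i is purple); by symmetry each draw (even without replacement) has P(purple) = 9/28.
E[X] = 3 · 9/28 = 27/28 ≈ 0.9643.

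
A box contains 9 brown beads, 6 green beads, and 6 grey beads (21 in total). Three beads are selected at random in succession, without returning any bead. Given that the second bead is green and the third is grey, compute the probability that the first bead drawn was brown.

9/19

P(first=brown and the second bead is green and the third is grey) = (9/21)·(6/20)·(6/19) = 27/665.
P(E) = Σ over first color = 27/665 + 3/133 + 3/133 = 3/35.
By Bayes, P(first=brown | E) = 27/665 / 3/35 = 9/19 ≈ 0.4737.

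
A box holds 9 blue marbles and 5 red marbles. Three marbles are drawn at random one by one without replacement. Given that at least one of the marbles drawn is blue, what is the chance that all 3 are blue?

P(all 3 blue) = C(9,3)/C(14,3) = 3/13; P(at least one blue) = 1 − C(5,3)/C(14,3) = 177/182.
Since 'all 3 blue' ⊆ 'at least one blue', P(all 3 | at least one) = 3/13 / 177/182 = 14/59 ≈ 0.2373.

14/59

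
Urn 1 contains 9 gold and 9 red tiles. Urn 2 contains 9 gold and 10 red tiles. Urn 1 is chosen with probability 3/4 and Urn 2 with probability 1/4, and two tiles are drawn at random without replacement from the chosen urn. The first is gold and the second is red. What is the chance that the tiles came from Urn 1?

513/683

P(E | Urn 1) = 9/34; P(E | Urn 2) = 5/19.
P(E) = 3/4·9/34 + 1/4·5/19 = 683/2584.
By Bayes' rule, P(Urn 1 | E) = 27/136 / 683/2584 = 513/683 ≈ 0.7511.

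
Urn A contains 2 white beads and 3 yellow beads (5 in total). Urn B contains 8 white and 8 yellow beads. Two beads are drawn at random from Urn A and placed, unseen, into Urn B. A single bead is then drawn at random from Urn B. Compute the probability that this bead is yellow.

Condition on how many of the transferred beads are yellow (from Urn A: 3 yellow of 5; then Urn B has 18 total).
  0 yellow: C(3,0)C(2,2)/C(5,2) = 1/10; then P = 8/18
  1 yellow: C(3,1)C(2,1)/C(5,2) = 3/5; then P = 9/18
  2 yellow: C(3,2)C(2,0)/C(5,2) = 3/10; then P = 10/18
P(yellow from Urn B) = 23/45 ≈ 0.5111.

23/45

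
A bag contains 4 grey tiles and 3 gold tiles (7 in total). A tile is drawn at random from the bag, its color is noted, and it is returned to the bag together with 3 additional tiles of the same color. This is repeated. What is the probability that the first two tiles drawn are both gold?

After a gold draw the bag holds 6 gold out of 10.
P = (3/7)·(6/10) = 9/35 ≈ 0.2571.

9/35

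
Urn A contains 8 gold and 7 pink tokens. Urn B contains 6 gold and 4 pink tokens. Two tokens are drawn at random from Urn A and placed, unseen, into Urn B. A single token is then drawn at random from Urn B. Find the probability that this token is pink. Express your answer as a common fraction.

37/90

Condition on how many of the transferred tokens are pink (from Urn A: 7 pink of 15; then Urn B has 12 total).
  0 pink: C(7,0)C(8,2)/C(15,2) = 4/15; then P = 4/12
  1 pink: C(7,1)C(8,1)/C(15,2) = 8/15; then P = 5/12
  2 pink: C(7,2)C(8,0)/C(15,2) = 1/5; then P = 6/12
P(pink from Urn B) = 37/90 ≈ 0.4111.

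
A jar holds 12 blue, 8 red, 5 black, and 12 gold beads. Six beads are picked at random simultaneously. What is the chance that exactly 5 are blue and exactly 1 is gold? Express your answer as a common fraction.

18/4403

Unordered draws without replacement: count favorable combinations over C(37,6).
Favorable = C(12,5) · C(8,0) · C(5,0) · C(12,1) = 9504; total = C(37,6) = 2324784.
P = 9504/2324784 = 18/4403 ≈ 0.0041.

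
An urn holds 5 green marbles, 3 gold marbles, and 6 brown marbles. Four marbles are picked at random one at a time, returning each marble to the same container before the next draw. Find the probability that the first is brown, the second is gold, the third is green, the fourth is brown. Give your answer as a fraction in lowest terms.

135/9604

Multiply the conditional probability of each draw in order, with replacement (the composition resets each draw).
P = (6/14) · (3/14) · (5/14) · (6/14) = 135/9604 ≈ 0.0141.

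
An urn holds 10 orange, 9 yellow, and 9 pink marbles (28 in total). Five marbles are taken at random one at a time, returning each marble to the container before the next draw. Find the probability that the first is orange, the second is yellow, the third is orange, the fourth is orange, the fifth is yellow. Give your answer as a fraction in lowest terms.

Multiply the conditional probability of each draw in order, with replacement (the composition resets each draw).
P = (10/28) · (9/28) · (10/28) · (10/28) · (9/28) = 10125/2151296 ≈ 0.0047.

10125/2151296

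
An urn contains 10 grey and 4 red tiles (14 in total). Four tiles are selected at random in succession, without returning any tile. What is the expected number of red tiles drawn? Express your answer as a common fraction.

By linearity of expectation, E[X] = Σ P(draw i is red); by symmetry each draw (even without replacement) has P(red) = 4/14.
E[X] = 4 · 4/14 = 8/7 ≈ 1.1429.

8/7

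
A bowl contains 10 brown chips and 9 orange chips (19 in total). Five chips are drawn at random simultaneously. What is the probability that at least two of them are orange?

Sum the hypergeometric tail for j = 2,…,5 orange chips.
Favorable = C(9,2)·C(10,3) + C(9,3)·C(10,2) + C(9,4)·C(10,1) + C(9,5)·C(10,0) = 9486; total = C(19,5) = 11628.
P = 9486/11628 = 31/38 ≈ 0.8158.

31/38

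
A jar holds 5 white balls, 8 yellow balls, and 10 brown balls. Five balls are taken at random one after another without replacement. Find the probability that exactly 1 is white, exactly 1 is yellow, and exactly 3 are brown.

Unordered draws without replacement: count favorable combinations over C(23,5).
Favorable = C(5,1) · C(8,1) · C(10,3) = 4800; total = C(23,5) = 33649.
P = 4800/33649 = 4800/33649 ≈ 0.1426.

4800/33649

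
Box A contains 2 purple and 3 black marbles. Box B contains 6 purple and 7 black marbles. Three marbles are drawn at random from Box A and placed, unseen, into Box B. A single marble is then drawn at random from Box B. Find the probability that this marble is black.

11/20

Condition on how many of the transferred marbles are black (from Box A: 3 black of 5; then Box B has 16 total).
  1 black: C(3,1)C(2,2)/C(5,3) = 3/10; then P = 8/16
  2 black: C(3,2)C(2,1)/C(5,3) = 3/5; then P = 9/16
  3 black: C(3,3)C(2,0)/C(5,3) = 1/10; then P = 10/16
P(black from Box B) = 11/20 ≈ 0.5500.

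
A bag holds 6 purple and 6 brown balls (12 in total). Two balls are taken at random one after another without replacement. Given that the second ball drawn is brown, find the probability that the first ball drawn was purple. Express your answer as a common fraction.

6/11

P(first=purple and the second ball drawn is brown) = (6/12)·(6/11) = 3/11.
P(the second ball drawn is brown) = Σ over first color = 3/11 + 5/22 = 1/2.
By Bayes, P(first=purple | the second ball drawn is brown) = 3/11 / 1/2 = 6/11 ≈ 0.5455.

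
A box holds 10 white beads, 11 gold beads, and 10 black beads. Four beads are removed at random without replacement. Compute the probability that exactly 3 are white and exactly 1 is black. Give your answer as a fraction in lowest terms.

Unordered draws without replacement: count favorable combinations over C(31,4).
Favorable = C(10,3) · C(11,0) · C(10,1) = 1200; total = C(31,4) = 31465.
P = 1200/31465 = 240/6293 ≈ 0.0381.

240/6293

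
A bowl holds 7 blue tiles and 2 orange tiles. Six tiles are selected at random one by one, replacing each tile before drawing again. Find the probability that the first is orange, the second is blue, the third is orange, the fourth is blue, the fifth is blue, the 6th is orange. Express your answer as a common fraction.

Multiply the conditional probability of each draw in order, with replacement (the composition resets each draw).
P = (2/9) · (7/9) · (2/9) · (7/9) · (7/9) · (2/9) = 2744/531441 ≈ 0.0052.

2744/531441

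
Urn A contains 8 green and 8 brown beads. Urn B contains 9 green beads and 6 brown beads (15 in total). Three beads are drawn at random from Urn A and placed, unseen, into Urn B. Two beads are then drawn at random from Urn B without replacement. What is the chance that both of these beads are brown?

Condition on how many of the transferred beads are brown (from Urn A: 8 brown of 16; then Urn B has 18 total).
  0 brown: C(8,0)C(8,3)/C(16,3) = 1/10; then P = C(6,2)/C(18,2) = 5/51
  1 brown: C(8,1)C(8,2)/C(16,3) = 2/5; then P = C(7,2)/C(18,2) = 7/51
  2 brown: C(8,2)C(8,1)/C(16,3) = 2/5; then P = C(8,2)/C(18,2) = 28/153
  3 brown: C(8,3)C(8,0)/C(16,3) = 1/10; then P = C(9,2)/C(18,2) = 4/17
P(both brown) = 247/1530 ≈ 0.1614.

247/1530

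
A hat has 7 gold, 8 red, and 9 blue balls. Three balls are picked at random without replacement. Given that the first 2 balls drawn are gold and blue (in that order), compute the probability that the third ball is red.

After removing 1 gold, 1 blue, the hat has 8 red out of 22 remaining.
P(third is red | given) = 8/22 = 4/11 ≈ 0.3636.

4/11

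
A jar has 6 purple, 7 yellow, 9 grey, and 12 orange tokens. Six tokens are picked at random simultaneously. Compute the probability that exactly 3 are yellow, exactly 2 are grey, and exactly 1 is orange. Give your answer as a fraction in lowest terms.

1890/168113

Unordered draws without replacement: count favorable combinations over C(34,6).
Favorable = C(6,0) · C(7,3) · C(9,2) · C(12,1) = 15120; total = C(34,6) = 1344904.
P = 15120/1344904 = 1890/168113 ≈ 0.0112.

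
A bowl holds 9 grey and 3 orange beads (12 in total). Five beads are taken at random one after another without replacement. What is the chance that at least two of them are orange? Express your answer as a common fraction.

Sum the hypergeometric tail for j = 2,…,3 orange beads.
Favorable = C(3,2)·C(9,3) + C(3,3)·C(9,2) = 288; total = C(12,5) = 792.
P = 288/792 = 4/11 ≈ 0.3636.

4/11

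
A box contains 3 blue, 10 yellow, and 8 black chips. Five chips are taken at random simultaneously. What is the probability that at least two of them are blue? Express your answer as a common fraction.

Sum the hypergeometric tail for j = 2,…,3 blue chips.
Favorable = C(3,2)·C(18,3) + C(3,3)·C(18,2) = 2601; total = C(21,5) = 20349.
P = 2601/20349 = 17/133 ≈ 0.1278.

17/133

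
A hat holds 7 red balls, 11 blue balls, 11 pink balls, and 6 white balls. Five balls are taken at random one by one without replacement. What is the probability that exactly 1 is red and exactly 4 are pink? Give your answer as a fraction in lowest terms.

Unordered draws without replacement: count favorable combinations over C(35,5).
Favorable = C(7,1) · C(11,0) · C(11,4) · C(6,0) = 2310; total = C(35,5) = 324632.
P = 2310/324632 = 15/2108 ≈ 0.0071.

15/2108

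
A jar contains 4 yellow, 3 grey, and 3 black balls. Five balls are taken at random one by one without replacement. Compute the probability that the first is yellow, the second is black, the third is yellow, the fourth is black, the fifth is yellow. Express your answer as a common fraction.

Multiply the conditional probability of each draw in order, without replacement, so each draw removes one from its color and from the total.
P = (4/10) · (3/9) · (3/8) · (2/7) · (2/6) = 1/210 ≈ 0.0048.

1/210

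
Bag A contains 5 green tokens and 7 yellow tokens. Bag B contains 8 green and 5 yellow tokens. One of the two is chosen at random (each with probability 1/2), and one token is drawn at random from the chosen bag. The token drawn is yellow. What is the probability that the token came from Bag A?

91/151

P(yellow | Bag A) = 7/12; P(yellow | Bag B) = 5/13.
P(yellow) = 1/2·7/12 + 1/2·5/13 = 151/312.
By Bayes' rule, P(Bag A | yellow) = 7/24 / 151/312 = 91/151 ≈ 0.6026.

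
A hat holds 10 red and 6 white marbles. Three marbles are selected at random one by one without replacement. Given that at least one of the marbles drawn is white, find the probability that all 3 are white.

1/22

P(all 3 white) = C(6,3)/C(16,3) = 1/28; P(at least one white) = 1 − C(10,3)/C(16,3) = 11/14.
Since 'all 3 white' ⊆ 'at least one white', P(all 3 | at least one) = 1/28 / 11/14 = 1/22 ≈ 0.0455.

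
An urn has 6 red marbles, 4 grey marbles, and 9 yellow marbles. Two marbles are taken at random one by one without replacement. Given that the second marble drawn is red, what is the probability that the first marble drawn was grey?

2/9

P(first=grey and the second marble drawn is red) = (4/19)·(6/18) = 4/57.
P(the second marble drawn is red) = Σ over first color = 5/57 + 4/57 + 3/19 = 6/19.
By Bayes, P(first=grey | the second marble drawn is red) = 4/57 / 6/19 = 2/9 ≈ 0.2222.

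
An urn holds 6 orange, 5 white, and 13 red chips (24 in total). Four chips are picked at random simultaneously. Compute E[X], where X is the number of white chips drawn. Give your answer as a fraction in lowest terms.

5/6

By linearity of expectation, E[X] = Σ P(draw i is white); by symmetry each draw (even without replacement) has P(white) = 5/24.
E[X] = 4 · 5/24 = 5/6 ≈ 0.8333.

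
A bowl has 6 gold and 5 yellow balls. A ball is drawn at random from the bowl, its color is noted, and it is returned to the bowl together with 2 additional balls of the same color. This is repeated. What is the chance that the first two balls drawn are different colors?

60/143

Either yellow then gold, or gold then yellow; after the first draw the total is 13.
P = (5/11)·(6/13) + (6/11)·(5/13) = 60/143 ≈ 0.4196.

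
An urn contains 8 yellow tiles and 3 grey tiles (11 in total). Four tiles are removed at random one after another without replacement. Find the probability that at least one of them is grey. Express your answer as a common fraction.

Use the complement: P(at least one grey) = 1 − P(no grey).
P(none) = C(8,4)/C(11,4) = 70/330.
So P = 1 − 70/330 = 26/33 ≈ 0.7879.

26/33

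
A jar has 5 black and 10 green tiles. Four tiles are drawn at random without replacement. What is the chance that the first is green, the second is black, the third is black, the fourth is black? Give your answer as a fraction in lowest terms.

Multiply the conditional probability of each draw in order, without replacement, so each draw removes one from its color and from the total.
P = (10/15) · (5/14) · (4/13) · (3/12) = 5/273 ≈ 0.0183.

5/273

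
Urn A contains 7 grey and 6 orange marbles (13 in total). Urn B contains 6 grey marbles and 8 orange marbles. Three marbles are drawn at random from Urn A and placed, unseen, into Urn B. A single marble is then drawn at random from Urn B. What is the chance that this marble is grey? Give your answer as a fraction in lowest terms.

Condition on how many of the transferred marbles are grey (from Urn A: 7 grey of 13; then Urn B has 17 total).
  0 grey: C(7,0)C(6,3)/C(13,3) = 10/143; then P = 6/17
  1 grey: C(7,1)C(6,2)/C(13,3) = 105/286; then P = 7/17
  2 grey: C(7,2)C(6,1)/C(13,3) = 63/143; then P = 8/17
  3 grey: C(7,3)C(6,0)/C(13,3) = 35/286; then P = 9/17
P(grey from Urn B) = 99/221 ≈ 0.4480.

99/221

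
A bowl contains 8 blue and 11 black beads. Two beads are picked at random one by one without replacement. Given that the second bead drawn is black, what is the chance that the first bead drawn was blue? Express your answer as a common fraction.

P(first=blue and the second bead drawn is black) = (8/19)·(11/18) = 44/171.
P(the second bead drawn is black) = Σ over first color = 44/171 + 55/171 = 11/19.
By Bayes, P(first=blue | the second bead drawn is black) = 44/171 / 11/19 = 4/9 ≈ 0.4444.

4/9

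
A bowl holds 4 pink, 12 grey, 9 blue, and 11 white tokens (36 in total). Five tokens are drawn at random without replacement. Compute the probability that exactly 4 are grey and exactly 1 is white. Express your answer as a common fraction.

55/3808

Unordered draws without replacement: count favorable combinations over C(36,5).
Favorable = C(4,0) · C(12,4) · C(9,0) · C(11,1) = 5445; total = C(36,5) = 376992.
P = 5445/376992 = 55/3808 ≈ 0.0144.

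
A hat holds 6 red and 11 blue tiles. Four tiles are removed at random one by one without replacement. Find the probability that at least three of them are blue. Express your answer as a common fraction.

Sum the hypergeometric tail for j = 3,…,4 blue tiles.
Favorable = C(11,3)·C(6,1) + C(11,4)·C(6,0) = 1320; total = C(17,4) = 2380.
P = 1320/2380 = 66/119 ≈ 0.5546.

66/119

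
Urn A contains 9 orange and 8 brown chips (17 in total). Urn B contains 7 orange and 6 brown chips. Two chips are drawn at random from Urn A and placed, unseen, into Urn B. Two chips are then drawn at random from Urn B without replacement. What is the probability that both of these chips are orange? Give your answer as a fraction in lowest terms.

Condition on how many of the transferred chips are orange (from Urn A: 9 orange of 17; then Urn B has 15 total).
  0 orange: C(9,0)C(8,2)/C(17,2) = 7/34; then P = C(7,2)/C(15,2) = 1/5
  1 orange: C(9,1)C(8,1)/C(17,2) = 9/17; then P = C(8,2)/C(15,2) = 4/15
  2 orange: C(9,2)C(8,0)/C(17,2) = 9/34; then P = C(9,2)/C(15,2) = 12/35
P(both orange) = 65/238 ≈ 0.2731.

65/238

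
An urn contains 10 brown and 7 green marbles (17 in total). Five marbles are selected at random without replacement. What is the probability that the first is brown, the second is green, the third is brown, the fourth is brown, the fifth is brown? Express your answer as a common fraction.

21/442

Multiply the conditional probability of each draw in order, without replacement, so each draw removes one from its color and from the total.
P = (10/17) · (7/16) · (9/15) · (8/14) · (7/13) = 21/442 ≈ 0.0475.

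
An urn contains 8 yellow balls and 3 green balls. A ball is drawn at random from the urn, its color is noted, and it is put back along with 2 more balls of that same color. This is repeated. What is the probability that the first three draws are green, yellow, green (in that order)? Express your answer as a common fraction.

Track the composition after each reinforcement of +2.
P = (3/11) · (8/13) · (5/15) = 8/143 ≈ 0.0559.

8/143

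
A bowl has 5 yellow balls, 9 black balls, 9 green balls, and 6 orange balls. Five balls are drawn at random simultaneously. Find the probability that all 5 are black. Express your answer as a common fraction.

Unordered draws without replacement: count favorable combinations over C(29,5).
Favorable = C(5,0) · C(9,5) · C(9,0) · C(6,0) = 126; total = C(29,5) = 118755.
P = 126/118755 = 2/1885 ≈ 0.0011.

2/1885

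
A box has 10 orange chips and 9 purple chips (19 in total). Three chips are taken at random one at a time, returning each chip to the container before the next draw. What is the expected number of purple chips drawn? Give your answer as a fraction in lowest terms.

27/19

By linearity of expectation, E[X] = Σ P(draw i is purple); each independent draw has P(purple) = 9/19.
E[X] = 3 · 9/19 = 27/19 ≈ 1.4211.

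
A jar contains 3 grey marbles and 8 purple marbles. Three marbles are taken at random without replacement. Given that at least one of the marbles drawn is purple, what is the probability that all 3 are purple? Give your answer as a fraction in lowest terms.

14/41

P(all 3 purple) = C(8,3)/C(11,3) = 56/165; P(at least one purple) = 1 − C(3,3)/C(11,3) = 164/165.
Since 'all 3 purple' ⊆ 'at least one purple', P(all 3 | at least one) = 56/165 / 164/165 = 14/41 ≈ 0.3415.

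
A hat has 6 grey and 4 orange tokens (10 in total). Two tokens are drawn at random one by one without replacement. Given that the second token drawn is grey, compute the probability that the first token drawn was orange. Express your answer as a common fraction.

4/9

P(first=orange and the second token drawn is grey) = (4/10)·(6/9) = 4/15.
P(the second token drawn is grey) = Σ over first color = 1/3 + 4/15 = 3/5.
By Bayes, P(first=orange | the second token drawn is grey) = 4/15 / 3/5 = 4/9 ≈ 0.4444.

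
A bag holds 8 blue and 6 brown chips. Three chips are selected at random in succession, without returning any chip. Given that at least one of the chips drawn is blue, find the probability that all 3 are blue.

P(all 3 blue) = C(8,3)/C(14,3) = 2/13; P(at least one blue) = 1 − C(6,3)/C(14,3) = 86/91.
Since 'all 3 blue' ⊆ 'at least one blue', P(all 3 | at least one) = 2/13 / 86/91 = 7/43 ≈ 0.1628.

7/43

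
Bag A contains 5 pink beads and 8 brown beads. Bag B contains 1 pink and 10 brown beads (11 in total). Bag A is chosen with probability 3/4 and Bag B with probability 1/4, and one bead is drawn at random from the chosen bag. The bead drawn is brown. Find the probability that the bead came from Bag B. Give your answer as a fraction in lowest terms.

P(brown | Bag A) = 8/13; P(brown | Bag B) = 10/11.
P(brown) = 3/4·8/13 + 1/4·10/11 = 197/286.
By Bayes' rule, P(Bag B | brown) = 5/22 / 197/286 = 65/197 ≈ 0.3299.

65/197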